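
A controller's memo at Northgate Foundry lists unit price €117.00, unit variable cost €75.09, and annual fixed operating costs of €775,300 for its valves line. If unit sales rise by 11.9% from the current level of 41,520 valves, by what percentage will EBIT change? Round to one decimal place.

Contribution at this volume is 41,520 × €41.91 = €1,740,103.20.
EBIT = €1,740,103.20 − €775,300 = €964,803.20.
So DOL = total CM / EBIT = €1,740,103.20 / €964,803.20 = 1.8036.
%ΔEBIT = DOL × %ΔSales = 1.8036 × +11.9% = +21.5%.

+21.5%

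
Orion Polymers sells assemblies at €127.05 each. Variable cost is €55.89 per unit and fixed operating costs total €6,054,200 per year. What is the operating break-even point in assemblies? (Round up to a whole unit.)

85,079 assemblies

Unit CM = price − variable cost = €127.05 − €55.89 = €71.16.
Break-even Q = €6,054,200 / €71.16 = 85,078.70 → 85,079 assemblies.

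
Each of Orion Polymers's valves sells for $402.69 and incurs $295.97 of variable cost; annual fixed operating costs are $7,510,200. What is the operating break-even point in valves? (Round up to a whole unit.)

Unit CM = price − variable cost = $402.69 − $295.97 = $106.72.
Break-even Q = $7,510,200 / $106.72 = 70,372.94 → 70,373 valves.

70,373 valves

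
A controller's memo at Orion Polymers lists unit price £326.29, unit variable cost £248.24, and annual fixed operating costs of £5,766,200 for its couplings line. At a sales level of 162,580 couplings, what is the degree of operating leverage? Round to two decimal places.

1.83

Total contribution margin = 162,580 × £78.05 = £12,689,369.00.
EBIT = £12,689,369.00 − £5,766,200 = £6,923,169.00.
DOL = contribution ÷ EBIT = £12,689,369.00 ÷ £6,923,169.00 = 1.8329.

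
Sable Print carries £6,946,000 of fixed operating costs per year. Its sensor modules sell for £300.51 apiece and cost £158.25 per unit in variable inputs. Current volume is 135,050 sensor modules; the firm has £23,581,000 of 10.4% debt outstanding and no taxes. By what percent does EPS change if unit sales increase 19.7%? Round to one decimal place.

+38.6%

At 135,050 units, contribution = 135,050 × £142.26 = £19,212,213.00.
EBIT = £19,212,213.00 − £6,946,000 = £12,266,213.00.
Interest = £2,452,424.00, so EBIT − I = £9,813,789.00.
DCL = total CM / (EBIT − I) = £19,212,213.00 / £9,813,789.00 = 1.9577.
%ΔEPS = DCL × %ΔSales = 1.9577 × +19.7% = +38.6%.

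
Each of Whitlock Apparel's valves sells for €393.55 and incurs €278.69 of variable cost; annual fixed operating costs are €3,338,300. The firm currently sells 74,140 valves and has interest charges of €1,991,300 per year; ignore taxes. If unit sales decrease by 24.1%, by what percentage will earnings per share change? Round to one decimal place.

Total contribution margin = 74,140 × €114.86 = €8,515,720.40.
EBIT = €8,515,720.40 − €3,338,300 = €5,177,420.40.
After interest of €1,991,300.00, pre-tax earnings = €3,186,120.40.
DCL = total CM / (EBIT − I) = €8,515,720.40 / €3,186,120.40 = 2.6728.
%ΔEPS = DCL × %ΔSales = 2.6728 × -24.1% = -64.4%.

-64.4%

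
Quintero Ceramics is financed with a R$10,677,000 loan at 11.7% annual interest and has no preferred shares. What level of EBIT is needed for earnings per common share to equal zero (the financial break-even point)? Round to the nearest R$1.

Annual interest = 11.7% × R$10,677,000 = R$1,249,209.00.
With no preferred dividends, EPS = 0 when EBIT exactly covers interest, so the financial break-even EBIT is R$1,249,209.00.

R$1,249,209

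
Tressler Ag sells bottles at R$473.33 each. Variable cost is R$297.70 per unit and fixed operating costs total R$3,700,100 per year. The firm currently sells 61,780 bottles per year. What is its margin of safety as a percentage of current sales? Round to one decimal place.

Unit CM = price − variable cost = R$473.33 − R$297.70 = R$175.63. Break-even units = R$3,700,100 ÷ R$175.63 = 21,067.59; break-even revenue = 21,067.59 × R$473.33 = R$9,971,920.13.
Actual sales revenue = 61,780 × R$473.33 = R$29,242,327.40.
Margin of safety = (R$29,242,327.40 − R$9,971,920.13) ÷ R$29,242,327.40 = 65.9%.

65.9%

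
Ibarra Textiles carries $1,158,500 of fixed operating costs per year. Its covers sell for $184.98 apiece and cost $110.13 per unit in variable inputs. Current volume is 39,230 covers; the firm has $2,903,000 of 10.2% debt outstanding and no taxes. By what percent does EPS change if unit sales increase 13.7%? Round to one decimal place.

+27.1%

At 39,230 units, contribution = 39,230 × $74.85 = $2,936,365.50.
Operating income = contribution − fixed costs = $2,936,365.50 − $1,158,500 = $1,777,865.50.
After interest of $296,106.00, pre-tax earnings = $1,481,759.50.
DCL = total CM / (EBIT − I) = $2,936,365.50 / $1,481,759.50 = 1.9817.
EPS therefore changes by 1.9817 × (+13.7%) = +27.1%.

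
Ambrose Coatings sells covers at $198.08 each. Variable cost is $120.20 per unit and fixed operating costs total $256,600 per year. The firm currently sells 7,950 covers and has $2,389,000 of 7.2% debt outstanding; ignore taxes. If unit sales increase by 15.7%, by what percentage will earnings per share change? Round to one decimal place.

+51.0%

Total contribution margin = 7,950 × $77.88 = $619,146.00.
EBIT = $619,146.00 − $256,600 = $362,546.00.
After interest of $172,008.00, pre-tax earnings = $190,538.00.
DCL = total CM / (EBIT − I) = $619,146.00 / $190,538.00 = 3.2495.
%ΔEPS = DCL × %ΔSales = 3.2495 × +15.7% = +51.0%.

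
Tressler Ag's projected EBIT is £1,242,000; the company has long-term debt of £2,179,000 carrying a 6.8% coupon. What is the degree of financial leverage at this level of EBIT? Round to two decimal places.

Interest = £148,172.00.
DFL = EBIT ÷ (EBIT − I) = £1,242,000 ÷ (£1,242,000 − £148,172.00) = £1,242,000 ÷ £1,093,828.00 = 1.1355.

1.14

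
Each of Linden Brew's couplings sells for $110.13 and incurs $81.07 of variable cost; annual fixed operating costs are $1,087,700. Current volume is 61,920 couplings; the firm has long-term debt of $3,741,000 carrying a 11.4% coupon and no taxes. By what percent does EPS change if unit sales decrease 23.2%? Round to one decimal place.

-146.4%

Total contribution margin = 61,920 × $29.06 = $1,799,395.20.
Operating income = contribution − fixed costs = $1,799,395.20 − $1,087,700 = $711,695.20.
Interest = $426,474.00, so EBIT − I = $285,221.20.
DCL = total CM / (EBIT − I) = $1,799,395.20 / $285,221.20 = 6.3088.
EPS therefore changes by 6.3088 × (-23.2%) = -146.4%.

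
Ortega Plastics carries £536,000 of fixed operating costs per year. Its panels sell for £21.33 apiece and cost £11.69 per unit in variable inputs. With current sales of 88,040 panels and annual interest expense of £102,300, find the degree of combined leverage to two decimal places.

Total contribution margin = 88,040 × £9.64 = £848,705.60.
Operating income = contribution − fixed costs = £848,705.60 − £536,000 = £312,705.60. Interest = £102,300.00, so EBIT − I = £210,405.60.
Degree of total leverage = total CM / (EBIT − interest) = £848,705.60 / £210,405.60 = 4.0337.

4.03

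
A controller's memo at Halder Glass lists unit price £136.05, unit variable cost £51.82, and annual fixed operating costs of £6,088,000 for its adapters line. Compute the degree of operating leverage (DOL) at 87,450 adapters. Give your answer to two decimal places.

At 87,450 units, contribution = 87,450 × £84.23 = £7,365,913.50.
EBIT = £7,365,913.50 − £6,088,000 = £1,277,913.50.
Degree of operating leverage = £7,365,913.50 / £1,277,913.50 = 5.7640.

5.76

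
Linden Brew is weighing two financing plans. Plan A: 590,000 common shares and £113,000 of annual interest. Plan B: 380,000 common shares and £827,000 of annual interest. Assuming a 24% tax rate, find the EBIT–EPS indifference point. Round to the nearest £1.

Set EPS_A = EPS_B: (EBIT − £113,000)(1 − 0.24) ÷ 590,000 = (EBIT − £827,000)(1 − 0.24) ÷ 380,000.
Cancelling (1 − t) and cross-multiplying: 380,000·(EBIT − 113,000) = 590,000·(EBIT − 827,000).
EBIT × (590,000 − 380,000) = 827,000 × 590,000 − 113,000 × 380,000 = 444,990,000,000, so EBIT = 444,990,000,000 ÷ 210,000 = 2,119,000.00.

£2,119,000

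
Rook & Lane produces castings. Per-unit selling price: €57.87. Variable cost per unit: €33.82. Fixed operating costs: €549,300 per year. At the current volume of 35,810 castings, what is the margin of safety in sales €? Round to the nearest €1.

Each unit contributes €57.87 − €33.82 = €24.05. Break-even units = €549,300 ÷ €24.05 = 22,839.92; break-even revenue = 22,839.92 × €57.87 = €1,321,745.99.
Actual sales revenue = 35,810 × €57.87 = €2,072,324.70.
Margin of safety = €2,072,324.70 − €1,321,745.99 = €750,579.

€750,579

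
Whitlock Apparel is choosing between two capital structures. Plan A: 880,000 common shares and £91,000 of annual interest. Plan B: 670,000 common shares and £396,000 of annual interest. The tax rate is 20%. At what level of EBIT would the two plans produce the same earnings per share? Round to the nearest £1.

£1,369,095

Set EPS_A = EPS_B: (EBIT − £91,000)(1 − 0.20) ÷ 880,000 = (EBIT − £396,000)(1 − 0.20) ÷ 670,000.
Cancelling (1 − t) and cross-multiplying: 670,000·(EBIT − 91,000) = 880,000·(EBIT − 396,000).
EBIT × (880,000 − 670,000) = 396,000 × 880,000 − 91,000 × 670,000 = 287,510,000,000, so EBIT = 287,510,000,000 ÷ 210,000 = 1,369,095.24.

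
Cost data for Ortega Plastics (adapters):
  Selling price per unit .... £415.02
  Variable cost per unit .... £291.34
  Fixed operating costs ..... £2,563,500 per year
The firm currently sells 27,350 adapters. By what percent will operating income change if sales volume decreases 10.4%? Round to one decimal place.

Contribution at this volume is 27,350 × £123.68 = £3,382,648.00.
Operating income = contribution − fixed costs = £3,382,648.00 − £2,563,500 = £819,148.00.
So DOL = total CM / EBIT = £3,382,648.00 / £819,148.00 = 4.1295.
Operating income changes by 4.1295 × -10.4% = -42.9%.

-42.9%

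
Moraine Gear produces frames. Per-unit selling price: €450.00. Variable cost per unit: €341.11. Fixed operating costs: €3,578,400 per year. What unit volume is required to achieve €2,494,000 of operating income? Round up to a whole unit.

55,767 frames

Each unit contributes €450.00 − €341.11 = €108.89.
Need Q such that Q × €108.89 − €3,578,400 = €2,494,000, i.e. Q = €6,072,400 / €108.89 = 55,766.37 → 55,767.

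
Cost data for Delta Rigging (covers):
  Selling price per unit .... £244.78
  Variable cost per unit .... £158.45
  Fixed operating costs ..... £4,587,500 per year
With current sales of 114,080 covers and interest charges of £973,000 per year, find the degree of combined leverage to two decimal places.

2.30

Contribution at this volume is 114,080 × £86.33 = £9,848,526.40.
Subtracting fixed costs: EBIT = £9,848,526.40 − £4,587,500 = £5,261,026.40. Interest = £973,000.00.
DOL = £9,848,526.40 ÷ £5,261,026.40 = 1.8720; DFL = £5,261,026.40 ÷ £4,288,026.40 = 1.2269.
Combined leverage = 1.8720 × 1.2269 = 2.2968.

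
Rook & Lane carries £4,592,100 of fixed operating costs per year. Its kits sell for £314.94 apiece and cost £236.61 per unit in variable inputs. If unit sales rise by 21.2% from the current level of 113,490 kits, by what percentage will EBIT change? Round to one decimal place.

+43.9%

Total contribution margin = 113,490 × £78.33 = £8,889,671.70.
Operating income = contribution − fixed costs = £8,889,671.70 − £4,592,100 = £4,297,571.70.
Degree of operating leverage = £8,889,671.70 / £4,297,571.70 = 2.0685.
So EBIT moves 2.0685 × (+21.2%) = +43.9%.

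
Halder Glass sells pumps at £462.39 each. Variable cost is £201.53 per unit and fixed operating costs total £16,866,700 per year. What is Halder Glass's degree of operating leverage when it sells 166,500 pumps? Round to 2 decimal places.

1.63

At 166,500 units, contribution = 166,500 × £260.86 = £43,433,190.00.
Operating income = contribution − fixed costs = £43,433,190.00 − £16,866,700 = £26,566,490.00.
Degree of operating leverage = £43,433,190.00 / £26,566,490.00 = 1.6349.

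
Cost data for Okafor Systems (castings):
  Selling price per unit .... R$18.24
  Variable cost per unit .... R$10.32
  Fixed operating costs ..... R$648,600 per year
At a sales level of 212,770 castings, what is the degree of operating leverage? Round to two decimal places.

1.63

At 212,770 units, contribution = 212,770 × R$7.92 = R$1,685,138.40.
EBIT = R$1,685,138.40 − R$648,600 = R$1,036,538.40.
Degree of operating leverage = R$1,685,138.40 / R$1,036,538.40 = 1.6257.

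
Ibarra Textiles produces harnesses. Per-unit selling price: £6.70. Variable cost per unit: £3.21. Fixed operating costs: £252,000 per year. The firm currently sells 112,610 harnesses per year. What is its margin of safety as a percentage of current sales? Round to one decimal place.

35.9%

Contribution margin per unit = £6.70 − £3.21 = £3.49. Break-even units = £252,000 ÷ £3.49 = 72,206.30; break-even revenue = 72,206.30 × £6.70 = £483,782.23.
Actual sales revenue = 112,610 × £6.70 = £754,487.00.
Margin of safety = (£754,487.00 − £483,782.23) ÷ £754,487.00 = 35.9%.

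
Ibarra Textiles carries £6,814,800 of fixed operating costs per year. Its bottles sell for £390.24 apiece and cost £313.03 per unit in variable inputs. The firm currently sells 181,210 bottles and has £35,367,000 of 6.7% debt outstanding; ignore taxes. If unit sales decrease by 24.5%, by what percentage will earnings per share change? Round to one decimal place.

-71.3%

Total contribution margin = 181,210 × £77.21 = £13,991,224.10.
Operating income = contribution − fixed costs = £13,991,224.10 − £6,814,800 = £7,176,424.10.
Interest = £2,369,589.00, so EBIT − I = £4,806,835.10.
Degree of combined leverage = contribution ÷ (EBIT − I) = £13,991,224.10 ÷ £4,806,835.10 = 2.9107.
%ΔEPS = DCL × %ΔSales = 2.9107 × -24.5% = -71.3%.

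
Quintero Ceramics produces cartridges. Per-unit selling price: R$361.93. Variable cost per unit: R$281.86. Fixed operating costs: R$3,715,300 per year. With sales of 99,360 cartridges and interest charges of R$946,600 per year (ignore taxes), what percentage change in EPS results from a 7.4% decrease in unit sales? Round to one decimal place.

-17.9%

Total contribution margin = 99,360 × R$80.07 = R$7,955,755.20.
Subtracting fixed costs: EBIT = R$7,955,755.20 − R$3,715,300 = R$4,240,455.20.
Interest = R$946,600.00, so EBIT − I = R$3,293,855.20.
Degree of combined leverage = contribution ÷ (EBIT − I) = R$7,955,755.20 ÷ R$3,293,855.20 = 2.4153.
%ΔEPS = DCL × %ΔSales = 2.4153 × -7.4% = -17.9%.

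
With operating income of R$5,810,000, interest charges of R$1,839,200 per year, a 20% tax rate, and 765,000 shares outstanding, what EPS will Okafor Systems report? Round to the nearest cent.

R$4.15

Interest = R$1,839,200.00, so EBT = R$5,810,000 − R$1,839,200.00 = R$3,970,800.00.
Net income = R$3,970,800.00 × (1 − 0.20) = R$3,176,640.00.
EPS = R$3,176,640.00 ÷ 765,000 = R$4.15.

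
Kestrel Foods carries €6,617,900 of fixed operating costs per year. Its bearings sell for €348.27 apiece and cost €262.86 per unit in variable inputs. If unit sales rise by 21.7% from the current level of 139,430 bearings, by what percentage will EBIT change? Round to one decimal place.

Total contribution margin = 139,430 × €85.41 = €11,908,716.30.
EBIT = €11,908,716.30 − €6,617,900 = €5,290,816.30.
DOL = contribution ÷ EBIT = €11,908,716.30 ÷ €5,290,816.30 = 2.2508.
%ΔEBIT = DOL × %ΔSales = 2.2508 × +21.7% = +48.8%.

+48.8%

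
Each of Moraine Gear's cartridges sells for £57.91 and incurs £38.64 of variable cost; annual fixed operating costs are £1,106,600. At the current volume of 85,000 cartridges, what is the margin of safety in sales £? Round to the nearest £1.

Each unit contributes £57.91 − £38.64 = £19.27. Break-even units = £1,106,600 ÷ £19.27 = 57,426.05; break-even revenue = 57,426.05 × £57.91 = £3,325,542.61.
Current sales = 85,000 × £57.91 = £4,922,350.00.
Margin of safety = £4,922,350.00 − £3,325,542.61 = £1,596,807.

£1,596,807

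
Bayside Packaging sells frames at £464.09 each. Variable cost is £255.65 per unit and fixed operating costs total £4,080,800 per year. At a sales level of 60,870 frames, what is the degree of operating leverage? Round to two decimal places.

1.47

At 60,870 units, contribution = 60,870 × £208.44 = £12,687,742.80.
Subtracting fixed costs: EBIT = £12,687,742.80 − £4,080,800 = £8,606,942.80.
Degree of operating leverage = £12,687,742.80 / £8,606,942.80 = 1.4741.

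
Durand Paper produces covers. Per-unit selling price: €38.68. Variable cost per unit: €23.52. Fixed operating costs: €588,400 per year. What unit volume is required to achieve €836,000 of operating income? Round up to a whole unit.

93,958 covers

Unit CM = price − variable cost = €38.68 − €23.52 = €15.16.
Need Q such that Q × €15.16 − €588,400 = €836,000, i.e. Q = €1,424,400 / €15.16 = 93,957.78 → 93,958.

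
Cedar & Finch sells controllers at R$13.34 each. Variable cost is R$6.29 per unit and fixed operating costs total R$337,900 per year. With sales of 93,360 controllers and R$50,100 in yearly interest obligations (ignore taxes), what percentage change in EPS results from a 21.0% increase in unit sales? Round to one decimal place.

+51.2%

Contribution at this volume is 93,360 × R$7.05 = R$658,188.00.
Subtracting fixed costs: EBIT = R$658,188.00 − R$337,900 = R$320,288.00.
Interest = R$50,100.00, so EBIT − I = R$270,188.00.
DCL = total CM / (EBIT − I) = R$658,188.00 / R$270,188.00 = 2.4360.
EPS therefore changes by 2.4360 × (+21.0%) = +51.2%.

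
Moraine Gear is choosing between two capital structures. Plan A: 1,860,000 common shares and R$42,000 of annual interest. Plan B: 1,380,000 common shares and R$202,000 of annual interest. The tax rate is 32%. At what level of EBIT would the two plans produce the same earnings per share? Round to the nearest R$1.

At indifference, (EBIT − 42,000)(1 − t)/1,860,000 = (EBIT − 202,000)(1 − t)/1,380,000.
The (1 − t) factor cancels: (EBIT − 42,000) × 1,380,000 = (EBIT − 202,000) × 1,860,000.
Solving, EBIT = (202,000·1,860,000 − 42,000·1,380,000) / (1,860,000 − 1,380,000) = 317,760,000,000 / 480,000 = 662,000.00.

R$662,000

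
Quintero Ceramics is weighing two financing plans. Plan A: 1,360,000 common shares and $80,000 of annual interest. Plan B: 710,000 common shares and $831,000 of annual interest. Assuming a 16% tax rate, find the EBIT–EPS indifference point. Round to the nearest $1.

$1,651,323

Set EPS_A = EPS_B: (EBIT − $80,000)(1 − 0.16) ÷ 1,360,000 = (EBIT − $831,000)(1 − 0.16) ÷ 710,000.
The (1 − t) factor cancels: (EBIT − 80,000) × 710,000 = (EBIT − 831,000) × 1,360,000.
Solving, EBIT = (831,000·1,360,000 − 80,000·710,000) / (1,360,000 − 710,000) = 1,073,360,000,000 / 650,000 = 1,651,323.08.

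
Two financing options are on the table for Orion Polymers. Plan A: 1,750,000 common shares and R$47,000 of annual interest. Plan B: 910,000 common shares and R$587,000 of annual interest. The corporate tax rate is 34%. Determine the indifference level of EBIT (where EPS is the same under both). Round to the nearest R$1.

Set EPS_A = EPS_B: (EBIT − R$47,000)(1 − 0.34) ÷ 1,750,000 = (EBIT − R$587,000)(1 − 0.34) ÷ 910,000.
The (1 − t) factor cancels: (EBIT − 47,000) × 910,000 = (EBIT − 587,000) × 1,750,000.
Solving, EBIT = (587,000·1,750,000 − 47,000·910,000) / (1,750,000 − 910,000) = 984,480,000,000 / 840,000 = 1,172,000.00.

R$1,172,000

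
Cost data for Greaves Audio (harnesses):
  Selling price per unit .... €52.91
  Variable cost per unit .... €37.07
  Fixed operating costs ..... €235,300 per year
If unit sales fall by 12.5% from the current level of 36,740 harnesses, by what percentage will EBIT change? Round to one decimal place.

-21.0%

Contribution at this volume is 36,740 × €15.84 = €581,961.60.
Subtracting fixed costs: EBIT = €581,961.60 − €235,300 = €346,661.60.
Degree of operating leverage = €581,961.60 / €346,661.60 = 1.6788.
%ΔEBIT = DOL × %ΔSales = 1.6788 × -12.5% = -21.0%.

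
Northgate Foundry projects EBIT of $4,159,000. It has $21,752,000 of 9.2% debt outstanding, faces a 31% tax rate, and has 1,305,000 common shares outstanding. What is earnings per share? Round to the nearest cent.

$1.14

Pre-tax income = $4,159,000 − $2,001,184.00 = $2,157,816.00.
Net income = $2,157,816.00 × (1 − 0.31) = $1,488,893.04.
EPS = $1,488,893.04 ÷ 1,305,000 = $1.14.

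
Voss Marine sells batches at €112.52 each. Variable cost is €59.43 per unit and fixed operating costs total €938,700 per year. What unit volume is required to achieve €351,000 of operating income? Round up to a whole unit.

24,293 batches

Each unit contributes €112.52 − €59.43 = €53.09.
Units = (FC + target) / CM = (€938,700 + €351,000) / €53.09 = 24,292.71, so 24,293 batches.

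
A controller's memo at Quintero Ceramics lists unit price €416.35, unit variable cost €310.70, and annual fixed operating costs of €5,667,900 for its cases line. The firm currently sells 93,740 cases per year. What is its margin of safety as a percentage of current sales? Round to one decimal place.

42.8%

Unit CM = price − variable cost = €416.35 − €310.70 = €105.65. Break-even units = €5,667,900 ÷ €105.65 = 53,647.89; break-even revenue = 53,647.89 × €416.35 = €22,336,300.66.
Actual sales revenue = 93,740 × €416.35 = €39,028,649.00.
Margin of safety = (€39,028,649.00 − €22,336,300.66) ÷ €39,028,649.00 = 42.8%.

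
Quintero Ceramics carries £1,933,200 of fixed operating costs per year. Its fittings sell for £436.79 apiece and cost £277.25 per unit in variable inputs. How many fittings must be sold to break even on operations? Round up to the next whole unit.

12,118 fittings

Unit CM = price − variable cost = £436.79 − £277.25 = £159.54.
Units to break even: £1,933,200 ÷ £159.54 = 12,117.34, rounded up to 12,118.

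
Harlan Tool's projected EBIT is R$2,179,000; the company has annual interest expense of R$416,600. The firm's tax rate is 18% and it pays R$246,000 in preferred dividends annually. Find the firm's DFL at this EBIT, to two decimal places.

Interest = R$416,600.00.
Preferred dividends grossed up pre-tax: R$246,000 / (1 − 0.18) = R$300,000.00.
DFL = EBIT ÷ [EBIT − I − D_p/(1−t)] = R$2,179,000 ÷ [R$2,179,000 − R$416,600.00 − R$300,000.00] = R$2,179,000 ÷ R$1,462,400.00 = 1.4900.

1.49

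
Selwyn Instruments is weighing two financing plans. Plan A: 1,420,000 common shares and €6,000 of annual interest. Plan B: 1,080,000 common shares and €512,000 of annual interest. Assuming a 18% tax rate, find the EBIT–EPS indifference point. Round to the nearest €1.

€2,119,294

Set EPS_A = EPS_B: (EBIT − €6,000)(1 − 0.18) ÷ 1,420,000 = (EBIT − €512,000)(1 − 0.18) ÷ 1,080,000.
Cancelling (1 − t) and cross-multiplying: 1,080,000·(EBIT − 6,000) = 1,420,000·(EBIT − 512,000).
Solving, EBIT = (512,000·1,420,000 − 6,000·1,080,000) / (1,420,000 − 1,080,000) = 720,560,000,000 / 340,000 = 2,119,294.12.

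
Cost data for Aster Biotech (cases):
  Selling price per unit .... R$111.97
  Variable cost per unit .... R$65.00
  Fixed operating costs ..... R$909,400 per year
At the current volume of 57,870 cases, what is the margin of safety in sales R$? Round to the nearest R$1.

Each unit contributes R$111.97 − R$65.00 = R$46.97. Break-even units = R$909,400 ÷ R$46.97 = 19,361.29; break-even revenue = 19,361.29 × R$111.97 = R$2,167,884.14.
Actual sales revenue = 57,870 × R$111.97 = R$6,479,703.90.
Margin of safety = R$6,479,703.90 − R$2,167,884.14 = R$4,311,820.

R$4,311,820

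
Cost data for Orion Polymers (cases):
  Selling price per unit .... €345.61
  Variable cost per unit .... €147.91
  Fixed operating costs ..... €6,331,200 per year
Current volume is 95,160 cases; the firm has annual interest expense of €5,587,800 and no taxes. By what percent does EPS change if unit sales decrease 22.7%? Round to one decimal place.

Total contribution margin = 95,160 × €197.70 = €18,813,132.00.
EBIT = €18,813,132.00 − €6,331,200 = €12,481,932.00.
After interest of €5,587,800.00, pre-tax earnings = €6,894,132.00.
DCL = total CM / (EBIT − I) = €18,813,132.00 / €6,894,132.00 = 2.7289.
EPS therefore changes by 2.7289 × (-22.7%) = -61.9%.

-61.9%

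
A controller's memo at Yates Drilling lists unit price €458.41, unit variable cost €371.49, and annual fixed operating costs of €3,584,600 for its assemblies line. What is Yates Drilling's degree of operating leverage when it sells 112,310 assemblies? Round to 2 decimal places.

Total contribution margin = 112,310 × €86.92 = €9,761,985.20.
Operating income = contribution − fixed costs = €9,761,985.20 − €3,584,600 = €6,177,385.20.
DOL = contribution ÷ EBIT = €9,761,985.20 ÷ €6,177,385.20 = 1.5803.

1.58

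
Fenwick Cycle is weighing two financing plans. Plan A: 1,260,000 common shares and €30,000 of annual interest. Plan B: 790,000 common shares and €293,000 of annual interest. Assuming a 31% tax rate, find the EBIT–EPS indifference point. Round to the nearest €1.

At indifference, (EBIT − 30,000)(1 − t)/1,260,000 = (EBIT − 293,000)(1 − t)/790,000.
The (1 − t) factor cancels: (EBIT − 30,000) × 790,000 = (EBIT − 293,000) × 1,260,000.
Solving, EBIT = (293,000·1,260,000 − 30,000·790,000) / (1,260,000 − 790,000) = 345,480,000,000 / 470,000 = 735,063.83.

€735,064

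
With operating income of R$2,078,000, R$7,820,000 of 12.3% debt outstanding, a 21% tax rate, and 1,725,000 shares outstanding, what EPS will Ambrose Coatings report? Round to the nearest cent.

Interest = R$961,860.00, so EBT = R$2,078,000 − R$961,860.00 = R$1,116,140.00.
Net income = R$1,116,140.00 × (1 − 0.21) = R$881,750.60.
Per share: R$881,750.60 / 1,725,000 shares = R$0.51.

R$0.51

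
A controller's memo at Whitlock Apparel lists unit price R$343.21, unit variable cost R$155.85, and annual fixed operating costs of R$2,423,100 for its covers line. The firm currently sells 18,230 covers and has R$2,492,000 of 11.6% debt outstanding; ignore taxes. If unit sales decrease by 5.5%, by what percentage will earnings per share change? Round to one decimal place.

Contribution at this volume is 18,230 × R$187.36 = R$3,415,572.80.
Operating income = contribution − fixed costs = R$3,415,572.80 − R$2,423,100 = R$992,472.80.
After interest of R$289,072.00, pre-tax earnings = R$703,400.80.
Degree of combined leverage = contribution ÷ (EBIT − I) = R$3,415,572.80 ÷ R$703,400.80 = 4.8558.
EPS therefore changes by 4.8558 × (-5.5%) = -26.7%.

-26.7%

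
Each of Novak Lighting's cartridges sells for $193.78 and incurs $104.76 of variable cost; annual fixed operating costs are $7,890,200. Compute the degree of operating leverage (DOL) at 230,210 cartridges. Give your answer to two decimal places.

1.63

Total contribution margin = 230,210 × $89.02 = $20,493,294.20.
Subtracting fixed costs: EBIT = $20,493,294.20 − $7,890,200 = $12,603,094.20.
So DOL = total CM / EBIT = $20,493,294.20 / $12,603,094.20 = 1.6261.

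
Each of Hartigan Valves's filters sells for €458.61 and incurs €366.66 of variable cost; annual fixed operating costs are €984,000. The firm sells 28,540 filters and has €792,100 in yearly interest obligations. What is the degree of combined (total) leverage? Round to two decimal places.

At 28,540 units, contribution = 28,540 × €91.95 = €2,624,253.00.
EBIT = €2,624,253.00 − €984,000 = €1,640,253.00. Interest = €792,100.00.
DOL = €2,624,253.00 ÷ €1,640,253.00 = 1.5999; DFL = €1,640,253.00 ÷ €848,153.00 = 1.9339.
DCL = DOL × DFL = 1.5999 × 1.9339 = 3.0940.

3.09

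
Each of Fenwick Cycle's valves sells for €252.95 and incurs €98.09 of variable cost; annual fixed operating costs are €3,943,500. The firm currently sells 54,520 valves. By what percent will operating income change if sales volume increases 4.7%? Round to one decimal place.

+8.8%

Total contribution margin = 54,520 × €154.86 = €8,442,967.20.
Operating income = contribution − fixed costs = €8,442,967.20 − €3,943,500 = €4,499,467.20.
So DOL = total CM / EBIT = €8,442,967.20 / €4,499,467.20 = 1.8764.
So EBIT moves 1.8764 × (+4.7%) = +8.8%.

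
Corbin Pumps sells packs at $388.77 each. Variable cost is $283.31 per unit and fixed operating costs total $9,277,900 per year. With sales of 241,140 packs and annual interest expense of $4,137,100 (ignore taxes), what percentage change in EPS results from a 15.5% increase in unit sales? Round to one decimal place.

Contribution at this volume is 241,140 × $105.46 = $25,430,624.40.
EBIT = $25,430,624.40 − $9,277,900 = $16,152,724.40.
After interest of $4,137,100.00, pre-tax earnings = $12,015,624.40.
Degree of combined leverage = contribution ÷ (EBIT − I) = $25,430,624.40 ÷ $12,015,624.40 = 2.1165.
EPS therefore changes by 2.1165 × (+15.5%) = +32.8%.

+32.8%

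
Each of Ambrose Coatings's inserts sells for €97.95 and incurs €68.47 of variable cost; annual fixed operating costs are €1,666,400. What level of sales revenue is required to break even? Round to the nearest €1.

CM per unit = €97.95 − €68.47 = €29.48; CM ratio = €29.48 / €97.95 = 0.3010.
Break-even revenue = fixed costs × price ÷ CM = €1,666,400 × €97.95 ÷ €29.48 = €5,536,767.

€5,536,767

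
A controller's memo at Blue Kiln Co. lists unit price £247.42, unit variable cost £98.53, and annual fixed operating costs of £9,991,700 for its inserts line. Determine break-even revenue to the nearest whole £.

Contribution margin per unit = £247.42 − £98.53 = £148.89, a CM ratio of £148.89 ÷ £247.42 = 0.6018.
Break-even revenue = fixed costs × price ÷ CM = £9,991,700 × £247.42 ÷ £148.89 = £16,603,845.

£16,603,845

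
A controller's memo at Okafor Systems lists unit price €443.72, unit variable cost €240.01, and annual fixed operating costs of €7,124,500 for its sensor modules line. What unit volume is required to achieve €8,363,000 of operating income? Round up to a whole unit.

76,028 sensor modules

Contribution margin per unit = €443.72 − €240.01 = €203.71.
Required volume = (fixed costs + target profit) ÷ CM = (€7,124,500 + €8,363,000) ÷ €203.71 = 76,027.20, so 76,028 sensor modules.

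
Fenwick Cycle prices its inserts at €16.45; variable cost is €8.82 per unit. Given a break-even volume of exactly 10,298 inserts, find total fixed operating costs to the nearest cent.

Unit CM = price − variable cost = €16.45 − €8.82 = €7.63.
Fixed costs = break-even units × CM = 10,298 × €7.63 = €78,573.74.

€78,573.74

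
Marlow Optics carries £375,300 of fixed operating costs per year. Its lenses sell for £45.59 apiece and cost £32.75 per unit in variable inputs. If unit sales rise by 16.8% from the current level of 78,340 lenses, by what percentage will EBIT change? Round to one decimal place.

+26.8%

Total contribution margin = 78,340 × £12.84 = £1,005,885.60.
EBIT = £1,005,885.60 − £375,300 = £630,585.60.
DOL = contribution ÷ EBIT = £1,005,885.60 ÷ £630,585.60 = 1.5952.
So EBIT moves 1.5952 × (+16.8%) = +26.8%.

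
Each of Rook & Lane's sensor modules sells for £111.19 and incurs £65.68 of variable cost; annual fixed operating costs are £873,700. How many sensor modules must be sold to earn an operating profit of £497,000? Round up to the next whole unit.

30,119 sensor modules

Each unit contributes £111.19 − £65.68 = £45.51.
Need Q such that Q × £45.51 − £873,700 = £497,000, i.e. Q = £1,370,700 / £45.51 = 30,118.66 → 30,119.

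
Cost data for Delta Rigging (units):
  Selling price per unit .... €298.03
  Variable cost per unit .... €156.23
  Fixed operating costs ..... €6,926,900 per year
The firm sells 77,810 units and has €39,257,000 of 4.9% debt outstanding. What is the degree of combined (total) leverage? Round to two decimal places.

5.05

At 77,810 units, contribution = 77,810 × €141.80 = €11,033,458.00.
Operating income = contribution − fixed costs = €11,033,458.00 − €6,926,900 = €4,106,558.00. Interest = €1,923,593.00, so EBIT − I = €2,182,965.00.
DCL = contribution ÷ (EBIT − I) = €11,033,458.00 ÷ €2,182,965.00 = 5.0543.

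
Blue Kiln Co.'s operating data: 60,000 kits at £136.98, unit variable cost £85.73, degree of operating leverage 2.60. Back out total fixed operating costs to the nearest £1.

£1,892,308

Total contribution margin = 60,000 × £51.25 = £3,075,000.00.
DOL = contribution / EBIT, so EBIT = £3,075,000.00 / 2.60 = £1,182,692.31.
And FC = contribution − EBIT = £3,075,000.00 − £1,182,692.31 = £1,892,308.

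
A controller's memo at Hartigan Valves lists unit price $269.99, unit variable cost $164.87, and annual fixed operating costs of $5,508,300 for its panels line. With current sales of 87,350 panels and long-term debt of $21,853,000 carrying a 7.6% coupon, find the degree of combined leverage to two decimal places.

At 87,350 units, contribution = 87,350 × $105.12 = $9,182,232.00.
EBIT = $9,182,232.00 − $5,508,300 = $3,673,932.00. Interest = $1,660,828.00, so EBIT − I = $2,013,104.00.
DCL = contribution ÷ (EBIT − I) = $9,182,232.00 ÷ $2,013,104.00 = 4.5612.

4.56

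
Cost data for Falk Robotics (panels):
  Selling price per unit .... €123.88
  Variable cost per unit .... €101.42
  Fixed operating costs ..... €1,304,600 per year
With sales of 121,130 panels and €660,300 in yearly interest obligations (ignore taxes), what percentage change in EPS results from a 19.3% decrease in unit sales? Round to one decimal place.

-69.5%

Total contribution margin = 121,130 × €22.46 = €2,720,579.80.
EBIT = €2,720,579.80 − €1,304,600 = €1,415,979.80.
After interest of €660,300.00, pre-tax earnings = €755,679.80.
Degree of combined leverage = contribution ÷ (EBIT − I) = €2,720,579.80 ÷ €755,679.80 = 3.6002.
%ΔEPS = DCL × %ΔSales = 3.6002 × -19.3% = -69.5%.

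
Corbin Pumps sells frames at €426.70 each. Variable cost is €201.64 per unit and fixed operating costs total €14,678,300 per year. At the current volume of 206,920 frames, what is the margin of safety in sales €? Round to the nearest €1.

€60,463,605

Each unit contributes €426.70 − €201.64 = €225.06. Break-even units = €14,678,300 ÷ €225.06 = 65,219.50; break-even revenue = 65,219.50 × €426.70 = €27,829,159.38.
Current sales = 206,920 × €426.70 = €88,292,764.00.
Margin of safety = €88,292,764.00 − €27,829,159.38 = €60,463,605.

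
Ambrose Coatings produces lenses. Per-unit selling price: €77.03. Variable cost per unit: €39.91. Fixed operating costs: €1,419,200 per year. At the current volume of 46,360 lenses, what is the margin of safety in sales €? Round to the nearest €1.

€626,041

Unit CM = price − variable cost = €77.03 − €39.91 = €37.12. Break-even units = €1,419,200 ÷ €37.12 = 38,232.76; break-even revenue = 38,232.76 × €77.03 = €2,945,069.40.
Actual sales revenue = 46,360 × €77.03 = €3,571,110.80.
Margin of safety = €3,571,110.80 − €2,945,069.40 = €626,041.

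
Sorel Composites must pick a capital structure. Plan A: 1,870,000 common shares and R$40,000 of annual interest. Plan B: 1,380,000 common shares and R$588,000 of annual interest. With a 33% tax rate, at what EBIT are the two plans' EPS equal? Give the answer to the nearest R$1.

R$2,131,347

At indifference, (EBIT − 40,000)(1 − t)/1,870,000 = (EBIT − 588,000)(1 − t)/1,380,000.
The (1 − t) factor cancels: (EBIT − 40,000) × 1,380,000 = (EBIT − 588,000) × 1,870,000.
EBIT × (1,870,000 − 1,380,000) = 588,000 × 1,870,000 − 40,000 × 1,380,000 = 1,044,360,000,000, so EBIT = 1,044,360,000,000 ÷ 490,000 = 2,131,346.94.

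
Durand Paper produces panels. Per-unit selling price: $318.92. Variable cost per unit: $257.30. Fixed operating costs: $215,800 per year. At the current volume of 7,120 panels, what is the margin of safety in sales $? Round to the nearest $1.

$1,153,818

Unit CM = price − variable cost = $318.92 − $257.30 = $61.62. Break-even units = $215,800 ÷ $61.62 = 3,502.11; break-even revenue = 3,502.11 × $318.92 = $1,116,892.83.
Actual sales revenue = 7,120 × $318.92 = $2,270,710.40.
Margin of safety = $2,270,710.40 − $1,116,892.83 = $1,153,818.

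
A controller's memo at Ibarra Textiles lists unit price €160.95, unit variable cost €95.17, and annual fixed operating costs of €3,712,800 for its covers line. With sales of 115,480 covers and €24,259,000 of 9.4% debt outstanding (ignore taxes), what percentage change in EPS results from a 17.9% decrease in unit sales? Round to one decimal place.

-84.8%

Contribution at this volume is 115,480 × €65.78 = €7,596,274.40.
Subtracting fixed costs: EBIT = €7,596,274.40 − €3,712,800 = €3,883,474.40.
After interest of €2,280,346.00, pre-tax earnings = €1,603,128.40.
DCL = total CM / (EBIT − I) = €7,596,274.40 / €1,603,128.40 = 4.7384.
EPS therefore changes by 4.7384 × (-17.9%) = -84.8%.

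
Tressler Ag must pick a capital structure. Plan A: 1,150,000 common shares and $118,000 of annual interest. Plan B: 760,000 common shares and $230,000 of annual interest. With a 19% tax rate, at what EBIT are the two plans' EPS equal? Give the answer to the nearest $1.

At indifference, (EBIT − 118,000)(1 − t)/1,150,000 = (EBIT − 230,000)(1 − t)/760,000.
Cancelling (1 − t) and cross-multiplying: 760,000·(EBIT − 118,000) = 1,150,000·(EBIT − 230,000).
EBIT × (1,150,000 − 760,000) = 230,000 × 1,150,000 − 118,000 × 760,000 = 174,820,000,000, so EBIT = 174,820,000,000 ÷ 390,000 = 448,256.41.

$448,256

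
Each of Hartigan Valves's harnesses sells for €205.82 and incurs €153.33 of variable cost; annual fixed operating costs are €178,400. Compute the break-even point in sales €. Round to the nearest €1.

Contribution margin per unit = €205.82 − €153.33 = €52.49, a CM ratio of €52.49 ÷ €205.82 = 0.2550.
Break-even revenue = fixed costs × price ÷ CM = €178,400 × €205.82 ÷ €52.49 = €699,529.

€699,529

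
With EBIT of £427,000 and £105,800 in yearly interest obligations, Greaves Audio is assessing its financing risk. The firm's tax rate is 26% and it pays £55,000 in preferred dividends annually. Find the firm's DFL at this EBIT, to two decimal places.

Annual interest charges come to £105,800.00.
Pre-tax preferred-dividend burden = £55,000 ÷ (1 − 0.26) = £74,324.32.
DFL = EBIT ÷ [EBIT − I − D_p/(1−t)] = £427,000 ÷ [£427,000 − £105,800.00 − £74,324.32] = £427,000 ÷ £246,875.68 = 1.7296.

1.73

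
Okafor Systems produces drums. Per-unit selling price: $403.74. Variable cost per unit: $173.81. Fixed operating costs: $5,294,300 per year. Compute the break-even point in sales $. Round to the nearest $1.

$9,296,398

Contribution margin per unit = $403.74 − $173.81 = $229.93, a CM ratio of $229.93 ÷ $403.74 = 0.5695.
Break-even sales = FC ÷ CM ratio = $5,294,300 × $403.74 / $229.93 = $9,296,398.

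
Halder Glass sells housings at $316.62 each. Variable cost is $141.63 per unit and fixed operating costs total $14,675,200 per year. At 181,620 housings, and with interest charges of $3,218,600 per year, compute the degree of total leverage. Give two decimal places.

2.29

Total contribution margin = 181,620 × $174.99 = $31,781,683.80.
EBIT = $31,781,683.80 − $14,675,200 = $17,106,483.80. Interest = $3,218,600.00.
DOL = $31,781,683.80 ÷ $17,106,483.80 = 1.8579; DFL = $17,106,483.80 ÷ $13,887,883.80 = 1.2318.
Combined leverage = 1.8579 × 1.2318 = 2.2886.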